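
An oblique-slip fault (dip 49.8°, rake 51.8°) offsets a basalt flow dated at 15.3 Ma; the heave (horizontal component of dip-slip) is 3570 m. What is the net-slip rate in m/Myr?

dip-slip = heave / cos(dip) = 3570 / cos(49.8°) = 5531 m
net slip = dip-slip / sin(rake) = 5531 / sin(51.8°) = 7038 m
rate = 7038 m / 15.3 Ma = 0.000460 m/yr = 460 m/Myr

460 m/Myr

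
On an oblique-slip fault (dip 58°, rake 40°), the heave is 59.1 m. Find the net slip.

dip-slip = heave / cos(dip) = 59.1 / cos(58°) = 111.5 m
net slip = dip-slip / sin(rake) = 111.5 / sin(40°) = 174 m

174 m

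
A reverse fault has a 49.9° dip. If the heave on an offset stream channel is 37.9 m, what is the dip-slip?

dip-slip = heave / cos(dip) = 37.9 / cos(49.9°) = 58.8 m

58.8 m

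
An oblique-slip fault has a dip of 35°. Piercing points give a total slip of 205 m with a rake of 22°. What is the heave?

dip-slip = net slip × sin(rake) = 205 m × sin(22°) = 76.79 m
heave = dip-slip × cos(dip) = 76.79 × cos(35°) = 62.9 m

62.9 m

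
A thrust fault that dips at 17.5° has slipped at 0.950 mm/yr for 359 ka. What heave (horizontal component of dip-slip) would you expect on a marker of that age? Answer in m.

dip-slip = rate × time = 0.950 mm/yr × 359 ka = 341.1 m
heave = dip-slip × cos(dip) = 341.1 × cos(17.5°) = 325 m

325 m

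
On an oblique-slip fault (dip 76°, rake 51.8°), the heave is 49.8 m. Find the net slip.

262 m

dip-slip = heave / cos(dip) = 49.8 / cos(76°) = 205.9 m
net slip = dip-slip / sin(rake) = 205.9 / sin(51.8°) = 262 m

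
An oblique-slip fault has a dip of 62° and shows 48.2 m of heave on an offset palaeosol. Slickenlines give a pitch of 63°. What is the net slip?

dip-slip = heave / cos(dip) = 48.2 / cos(62°) = 102.7 m
net slip = dip-slip / sin(rake) = 102.7 / sin(63°) = 115 m

115 m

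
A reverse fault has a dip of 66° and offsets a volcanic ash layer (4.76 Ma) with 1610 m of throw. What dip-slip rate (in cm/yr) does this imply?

0.0370 cm/yr

dip-slip = throw / sin(dip) = 1610 m / sin(66°) = 1762 m
rate = 1762 m / 4.76 Ma = 0.000370 m/yr = 0.0370 cm/yr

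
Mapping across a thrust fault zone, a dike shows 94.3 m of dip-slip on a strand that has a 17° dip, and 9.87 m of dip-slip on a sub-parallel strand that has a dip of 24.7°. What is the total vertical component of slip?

throw_A = 94.3 × sin(17°) = 27.57 m
throw_B = 9.87 × sin(24.7°) = 4.124 m
total = 27.57 + 4.124 = 31.7 m

31.7 m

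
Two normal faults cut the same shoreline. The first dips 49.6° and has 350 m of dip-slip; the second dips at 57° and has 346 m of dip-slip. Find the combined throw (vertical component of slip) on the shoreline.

throw_A = 350 × sin(49.6°) = 266.5 m
throw_B = 346 × sin(57°) = 290.2 m
total = 266.5 + 290.2 = 557 m

557 m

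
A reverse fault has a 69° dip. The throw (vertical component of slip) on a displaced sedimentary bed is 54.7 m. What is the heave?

21 m

heave = throw / tan(dip) = 54.7 / tan(69°) = 21 m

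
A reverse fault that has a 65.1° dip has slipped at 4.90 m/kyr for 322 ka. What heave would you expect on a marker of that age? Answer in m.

dip-slip = rate × time = 4.90 m/kyr × 322 ka = 1578 m
heave = dip-slip × cos(dip) = 1578 × cos(65.1°) = 664 m

664 m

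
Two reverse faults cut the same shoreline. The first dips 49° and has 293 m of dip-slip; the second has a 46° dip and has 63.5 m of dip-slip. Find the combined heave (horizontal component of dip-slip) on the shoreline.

heave_A = 293 × cos(49°) = 192.2 m
heave_B = 63.5 × cos(46°) = 44.11 m
total = 192.2 + 44.11 = 236 m

236 m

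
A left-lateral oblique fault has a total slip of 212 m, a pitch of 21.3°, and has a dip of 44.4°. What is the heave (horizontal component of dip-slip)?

55 m

dip-slip = net slip × sin(rake) = 212 m × sin(21.3°) = 77.01 m
heave = dip-slip × cos(dip) = 77.01 × cos(44.4°) = 55 m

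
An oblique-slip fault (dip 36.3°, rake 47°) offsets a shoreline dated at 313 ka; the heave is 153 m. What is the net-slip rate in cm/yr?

dip-slip = heave / cos(dip) = 153 / cos(36.3°) = 189.8 m
net slip = dip-slip / sin(rake) = 189.8 / sin(47°) = 259.6 m
rate = 259.6 m / 313 ka = 0.000829 m/yr = 0.0829 cm/yr

0.0829 cm/yr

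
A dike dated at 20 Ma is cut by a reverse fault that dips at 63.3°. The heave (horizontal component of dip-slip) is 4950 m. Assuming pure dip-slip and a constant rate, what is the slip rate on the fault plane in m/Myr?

dip-slip = heave / cos(dip) = 4950 m / cos(63.3°) = 11020 m
rate = 11020 m / 20 Ma = 0.000551 m/yr = 551 m/Myr

551 m/Myr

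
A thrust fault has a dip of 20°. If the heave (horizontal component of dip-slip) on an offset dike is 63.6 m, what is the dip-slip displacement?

dip-slip = heave / cos(dip) = 63.6 / cos(20°) = 67.7 m

67.7 m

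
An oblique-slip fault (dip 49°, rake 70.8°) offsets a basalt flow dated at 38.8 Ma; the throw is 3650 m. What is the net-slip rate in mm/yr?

0.132 mm/yr

dip-slip = throw / sin(dip) = 3650 / sin(49°) = 4836 m
net slip = dip-slip / sin(rake) = 4836 / sin(70.8°) = 5121 m
rate = 5121 m / 38.8 Ma = 0.000132 m/yr = 0.132 mm/yr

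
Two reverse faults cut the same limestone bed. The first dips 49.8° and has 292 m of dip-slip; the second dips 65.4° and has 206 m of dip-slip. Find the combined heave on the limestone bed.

274 m

heave_A = 292 × cos(49.8°) = 188.5 m
heave_B = 206 × cos(65.4°) = 85.75 m
total = 188.5 + 85.75 = 274 m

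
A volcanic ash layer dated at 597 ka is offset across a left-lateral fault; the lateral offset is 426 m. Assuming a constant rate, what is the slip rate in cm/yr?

rate = 426 m / 597 ka = 0.000714 m/yr = 0.0714 cm/yr

0.0714 cm/yr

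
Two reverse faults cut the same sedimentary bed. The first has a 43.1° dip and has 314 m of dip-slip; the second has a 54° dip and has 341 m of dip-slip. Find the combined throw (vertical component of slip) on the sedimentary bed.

throw_A = 314 × sin(43.1°) = 214.5 m
throw_B = 341 × sin(54°) = 275.9 m
total = 214.5 + 275.9 = 490 m

490 m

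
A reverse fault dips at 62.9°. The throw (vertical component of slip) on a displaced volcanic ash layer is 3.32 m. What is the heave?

1.70 m

heave = throw / tan(dip) = 3.32 / tan(62.9°) = 1.70 m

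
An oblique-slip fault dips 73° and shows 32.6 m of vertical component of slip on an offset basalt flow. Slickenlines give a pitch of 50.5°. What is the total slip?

dip-slip = throw / sin(dip) = 32.6 / sin(73°) = 34.09 m
net slip = dip-slip / sin(rake) = 34.09 / sin(50.5°) = 44.2 m

44.2 m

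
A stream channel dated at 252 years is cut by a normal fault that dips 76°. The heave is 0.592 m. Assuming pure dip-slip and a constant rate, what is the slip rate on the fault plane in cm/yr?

0.971 cm/yr

dip-slip = heave / cos(dip) = 0.592 m / cos(76°) = 2.447 m
rate = 2.447 m / 252 years = 0.00971 m/yr = 0.971 cm/yr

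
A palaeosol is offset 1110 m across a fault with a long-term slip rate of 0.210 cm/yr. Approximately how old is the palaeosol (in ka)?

age = offset / rate = 1110 m / (0.210 cm/yr) = 529000 yr = 529 ka

529 ka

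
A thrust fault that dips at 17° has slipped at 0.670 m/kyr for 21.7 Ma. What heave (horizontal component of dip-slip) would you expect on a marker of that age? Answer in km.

dip-slip = rate × time = 0.670 m/kyr × 21.7 Ma = 14540 m
heave = dip-slip × cos(dip) = 14540 × cos(17°) = 13900 m = 13.9 km

13.9 km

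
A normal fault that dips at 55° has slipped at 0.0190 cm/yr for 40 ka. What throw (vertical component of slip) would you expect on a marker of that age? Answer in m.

6.23 m

dip-slip = rate × time = 0.0190 cm/yr × 40 ka = 7.600 m
throw = dip-slip × sin(dip) = 7.600 × sin(55°) = 6.23 m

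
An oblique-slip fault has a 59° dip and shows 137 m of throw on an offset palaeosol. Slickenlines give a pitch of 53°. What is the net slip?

200 m

dip-slip = throw / sin(dip) = 137 / sin(59°) = 159.8 m
net slip = dip-slip / sin(rake) = 159.8 / sin(53°) = 200 m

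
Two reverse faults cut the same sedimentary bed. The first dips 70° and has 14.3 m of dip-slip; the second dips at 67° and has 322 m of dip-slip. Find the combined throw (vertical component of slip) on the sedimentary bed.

310 m

throw_A = 14.3 × sin(70°) = 13.44 m
throw_B = 322 × sin(67°) = 296.4 m
total = 13.44 + 296.4 = 310 m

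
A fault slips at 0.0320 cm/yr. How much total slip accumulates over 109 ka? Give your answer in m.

slip = rate × time = 0.0320 cm/yr × 109 ka = 34.9 m

34.9 m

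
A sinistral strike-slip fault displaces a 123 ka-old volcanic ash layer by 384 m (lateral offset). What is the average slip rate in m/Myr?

3120 m/Myr

rate = 384 m / 123 ka = 0.00312 m/yr = 3120 m/Myr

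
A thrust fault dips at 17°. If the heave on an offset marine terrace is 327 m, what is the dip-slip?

342 m

dip-slip = heave / cos(dip) = 327 / cos(17°) = 342 m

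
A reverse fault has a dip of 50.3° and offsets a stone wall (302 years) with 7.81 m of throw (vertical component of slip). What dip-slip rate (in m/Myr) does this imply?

dip-slip = throw / sin(dip) = 7.81 m / sin(50.3°) = 10.15 m
rate = 10.15 m / 302 years = 0.0336 m/yr = 33600 m/Myr

33600 m/Myr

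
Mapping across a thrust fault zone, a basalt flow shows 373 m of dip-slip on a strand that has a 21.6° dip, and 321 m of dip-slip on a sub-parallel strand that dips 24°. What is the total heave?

640 m

heave_A = 373 × cos(21.6°) = 346.8 m
heave_B = 321 × cos(24°) = 293.2 m
total = 346.8 + 293.2 = 640 m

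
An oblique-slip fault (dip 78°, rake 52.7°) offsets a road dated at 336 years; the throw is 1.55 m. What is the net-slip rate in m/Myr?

5930 m/Myr

dip-slip = throw / sin(dip) = 1.55 / sin(78°) = 1.585 m
net slip = dip-slip / sin(rake) = 1.585 / sin(52.7°) = 1.992 m
rate = 1.992 m / 336 years = 0.00593 m/yr = 5930 m/Myr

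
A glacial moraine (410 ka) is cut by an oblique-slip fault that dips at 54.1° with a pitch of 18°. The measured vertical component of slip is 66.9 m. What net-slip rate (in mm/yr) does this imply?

0.652 mm/yr

dip-slip = throw / sin(dip) = 66.9 / sin(54.1°) = 82.59 m
net slip = dip-slip / sin(rake) = 82.59 / sin(18°) = 267.3 m
rate = 267.3 m / 410 ka = 0.000652 m/yr = 0.652 mm/yr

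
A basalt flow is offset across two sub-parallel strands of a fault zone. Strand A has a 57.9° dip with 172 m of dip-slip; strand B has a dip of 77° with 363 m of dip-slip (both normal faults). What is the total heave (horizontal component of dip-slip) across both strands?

heave_A = 172 × cos(57.9°) = 91.40 m
heave_B = 363 × cos(77°) = 81.66 m
total = 91.40 + 81.66 = 173 m

173 m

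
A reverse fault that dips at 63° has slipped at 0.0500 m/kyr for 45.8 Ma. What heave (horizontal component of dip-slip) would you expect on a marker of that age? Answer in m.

dip-slip = rate × time = 0.0500 m/kyr × 45.8 Ma = 2290 m
heave = dip-slip × cos(dip) = 2290 × cos(63°) = 1040 m

1040 m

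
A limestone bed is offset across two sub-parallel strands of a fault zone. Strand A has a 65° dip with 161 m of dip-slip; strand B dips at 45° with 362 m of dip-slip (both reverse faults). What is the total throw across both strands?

402 m

throw_A = 161 × sin(65°) = 145.9 m
throw_B = 362 × sin(45°) = 256 m
total = 145.9 + 256 = 402 m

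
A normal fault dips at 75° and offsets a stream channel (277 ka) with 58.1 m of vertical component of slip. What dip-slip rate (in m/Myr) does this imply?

217 m/Myr

dip-slip = throw / sin(dip) = 58.1 m / sin(75°) = 60.15 m
rate = 60.15 m / 277 ka = 0.000217 m/yr = 217 m/Myr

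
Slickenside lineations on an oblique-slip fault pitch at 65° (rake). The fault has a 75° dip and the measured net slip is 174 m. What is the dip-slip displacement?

158 m

dip-slip = net slip × sin(rake) = 174 m × sin(65°) = 158 m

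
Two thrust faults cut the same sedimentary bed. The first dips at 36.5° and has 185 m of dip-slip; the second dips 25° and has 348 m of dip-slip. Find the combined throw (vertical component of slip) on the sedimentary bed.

257 m

throw_A = 185 × sin(36.5°) = 110 m
throw_B = 348 × sin(25°) = 147.1 m
total = 110 + 147.1 = 257 m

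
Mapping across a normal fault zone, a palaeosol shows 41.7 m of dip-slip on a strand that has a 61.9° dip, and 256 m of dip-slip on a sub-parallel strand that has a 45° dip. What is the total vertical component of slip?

218 m

throw_A = 41.7 × sin(61.9°) = 36.78 m
throw_B = 256 × sin(45°) = 181 m
total = 36.78 + 181 = 218 m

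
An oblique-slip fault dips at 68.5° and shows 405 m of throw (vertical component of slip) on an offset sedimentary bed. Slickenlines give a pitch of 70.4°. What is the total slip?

dip-slip = throw / sin(dip) = 405 / sin(68.5°) = 435.3 m
net slip = dip-slip / sin(rake) = 435.3 / sin(70.4°) = 462 m

462 m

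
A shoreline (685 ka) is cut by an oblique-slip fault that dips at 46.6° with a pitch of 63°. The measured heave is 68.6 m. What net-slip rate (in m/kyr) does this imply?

0.164 m/kyr

dip-slip = heave / cos(dip) = 68.6 / cos(46.6°) = 99.84 m
net slip = dip-slip / sin(rake) = 99.84 / sin(63°) = 112.1 m
rate = 112.1 m / 685 ka = 0.000164 m/yr = 0.164 m/kyr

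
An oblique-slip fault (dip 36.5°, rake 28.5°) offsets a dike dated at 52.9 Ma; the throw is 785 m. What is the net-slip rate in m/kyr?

0.0523 m/kyr

dip-slip = throw / sin(dip) = 785 / sin(36.5°) = 1320 m
net slip = dip-slip / sin(rake) = 1320 / sin(28.5°) = 2766 m
rate = 2766 m / 52.9 Ma = 0.0000523 m/yr = 0.0523 m/kyr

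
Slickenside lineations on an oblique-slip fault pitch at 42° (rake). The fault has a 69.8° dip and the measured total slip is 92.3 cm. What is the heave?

21.3 cm

dip-slip = net slip × sin(rake) = 92.3 cm × sin(42°) = 61.76 cm
heave = dip-slip × cos(dip) = 61.76 × cos(69.8°) = 21.3 cm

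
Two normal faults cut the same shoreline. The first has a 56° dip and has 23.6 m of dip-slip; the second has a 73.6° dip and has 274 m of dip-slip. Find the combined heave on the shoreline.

90.6 m

heave_A = 23.6 × cos(56°) = 13.20 m
heave_B = 274 × cos(73.6°) = 77.36 m
total = 13.20 + 77.36 = 90.6 m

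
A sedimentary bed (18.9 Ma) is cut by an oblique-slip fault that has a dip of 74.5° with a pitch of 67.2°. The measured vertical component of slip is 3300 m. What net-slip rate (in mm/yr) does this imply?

0.197 mm/yr

dip-slip = throw / sin(dip) = 3300 / sin(74.5°) = 3425 m
net slip = dip-slip / sin(rake) = 3425 / sin(67.2°) = 3715 m
rate = 3715 m / 18.9 Ma = 0.000197 m/yr = 0.197 mm/yr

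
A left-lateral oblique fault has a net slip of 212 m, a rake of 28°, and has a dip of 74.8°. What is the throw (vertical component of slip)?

96 m

dip-slip = net slip × sin(rake) = 212 m × sin(28°) = 99.53 m
throw = dip-slip × sin(dip) = 99.53 × sin(74.8°) = 96 m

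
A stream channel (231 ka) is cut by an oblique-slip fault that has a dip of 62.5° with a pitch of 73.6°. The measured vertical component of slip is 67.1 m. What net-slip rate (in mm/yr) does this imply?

dip-slip = throw / sin(dip) = 67.1 / sin(62.5°) = 75.65 m
net slip = dip-slip / sin(rake) = 75.65 / sin(73.6°) = 78.86 m
rate = 78.86 m / 231 ka = 0.000341 m/yr = 0.341 mm/yr

0.341 mm/yr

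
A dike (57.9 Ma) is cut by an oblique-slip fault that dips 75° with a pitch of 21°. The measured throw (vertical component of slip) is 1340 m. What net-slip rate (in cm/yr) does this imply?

dip-slip = throw / sin(dip) = 1340 / sin(75°) = 1387 m
net slip = dip-slip / sin(rake) = 1387 / sin(21°) = 3871 m
rate = 3871 m / 57.9 Ma = 0.0000669 m/yr = 0.00669 cm/yr

0.00669 cm/yr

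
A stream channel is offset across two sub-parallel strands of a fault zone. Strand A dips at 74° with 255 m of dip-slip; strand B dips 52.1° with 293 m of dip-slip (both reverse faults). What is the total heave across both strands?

250 m

heave_A = 255 × cos(74°) = 70.29 m
heave_B = 293 × cos(52.1°) = 180 m
total = 70.29 + 180 = 250 m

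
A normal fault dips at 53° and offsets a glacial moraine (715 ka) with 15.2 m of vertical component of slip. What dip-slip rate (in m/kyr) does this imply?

dip-slip = throw / sin(dip) = 15.2 m / sin(53°) = 19.03 m
rate = 19.03 m / 715 ka = 0.0000266 m/yr = 0.0266 m/kyr

0.0266 m/kyr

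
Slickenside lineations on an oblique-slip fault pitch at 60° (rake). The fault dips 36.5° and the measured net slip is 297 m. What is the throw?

dip-slip = net slip × sin(rake) = 297 m × sin(60°) = 257.2 m
throw = dip-slip × sin(dip) = 257.2 × sin(36.5°) = 153 m

153 m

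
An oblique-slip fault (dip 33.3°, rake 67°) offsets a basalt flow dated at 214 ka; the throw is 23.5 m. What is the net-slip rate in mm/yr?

dip-slip = throw / sin(dip) = 23.5 / sin(33.3°) = 42.80 m
net slip = dip-slip / sin(rake) = 42.80 / sin(67°) = 46.50 m
rate = 46.50 m / 214 ka = 0.000217 m/yr = 0.217 mm/yr

0.217 mm/yr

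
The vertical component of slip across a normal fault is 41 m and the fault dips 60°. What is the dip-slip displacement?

47.3 m

dip-slip = throw / sin(dip) = 41 / sin(60°) = 47.3 m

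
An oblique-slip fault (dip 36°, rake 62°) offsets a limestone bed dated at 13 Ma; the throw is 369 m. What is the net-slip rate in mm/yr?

dip-slip = throw / sin(dip) = 369 / sin(36°) = 627.8 m
net slip = dip-slip / sin(rake) = 627.8 / sin(62°) = 711 m
rate = 711 m / 13 Ma = 0.0000547 m/yr = 0.0547 mm/yr

0.0547 mm/yr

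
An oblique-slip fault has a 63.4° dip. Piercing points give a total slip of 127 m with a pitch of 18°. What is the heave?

dip-slip = net slip × sin(rake) = 127 m × sin(18°) = 39.25 m
heave = dip-slip × cos(dip) = 39.25 × cos(63.4°) = 17.6 m

17.6 m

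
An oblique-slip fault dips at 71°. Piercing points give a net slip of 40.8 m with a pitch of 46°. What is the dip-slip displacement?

29.3 m

dip-slip = net slip × sin(rake) = 40.8 m × sin(46°) = 29.3 m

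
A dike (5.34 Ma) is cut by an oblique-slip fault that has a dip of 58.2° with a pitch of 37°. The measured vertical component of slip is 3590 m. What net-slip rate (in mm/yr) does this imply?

1.31 mm/yr

dip-slip = throw / sin(dip) = 3590 / sin(58.2°) = 4224 m
net slip = dip-slip / sin(rake) = 4224 / sin(37°) = 7019 m
rate = 7019 m / 5.34 Ma = 0.00131 m/yr = 1.31 mm/yr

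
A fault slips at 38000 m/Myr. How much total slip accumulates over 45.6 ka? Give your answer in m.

1730 m

slip = rate × time = 38000 m/Myr × 45.6 ka = 1730 m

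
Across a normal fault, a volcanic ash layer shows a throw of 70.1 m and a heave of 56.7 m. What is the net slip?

90.2 m

net slip = √(throw² + heave²) = √(70.1² + 56.7²) = 90.2 m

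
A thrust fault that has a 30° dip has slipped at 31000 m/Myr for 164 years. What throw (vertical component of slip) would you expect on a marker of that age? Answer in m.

2.54 m

dip-slip = rate × time = 31000 m/Myr × 164 years = 5.084 m
throw = dip-slip × sin(dip) = 5.084 × sin(30°) = 2.54 m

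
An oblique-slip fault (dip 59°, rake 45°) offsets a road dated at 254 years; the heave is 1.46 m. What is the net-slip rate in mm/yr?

15.8 mm/yr

dip-slip = heave / cos(dip) = 1.46 / cos(59°) = 2.835 m
net slip = dip-slip / sin(rake) = 2.835 / sin(45°) = 4.009 m
rate = 4.009 m / 254 years = 0.0158 m/yr = 15.8 mm/yr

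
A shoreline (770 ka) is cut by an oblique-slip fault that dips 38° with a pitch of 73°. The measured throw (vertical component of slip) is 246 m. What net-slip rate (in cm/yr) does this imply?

0.0543 cm/yr

dip-slip = throw / sin(dip) = 246 / sin(38°) = 399.6 m
net slip = dip-slip / sin(rake) = 399.6 / sin(73°) = 417.8 m
rate = 417.8 m / 770 ka = 0.000543 m/yr = 0.0543 cm/yr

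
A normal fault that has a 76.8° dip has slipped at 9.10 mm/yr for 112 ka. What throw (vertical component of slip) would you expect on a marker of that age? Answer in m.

992 m

dip-slip = rate × time = 9.10 mm/yr × 112 ka = 1019 m
throw = dip-slip × sin(dip) = 1019 × sin(76.8°) = 992 m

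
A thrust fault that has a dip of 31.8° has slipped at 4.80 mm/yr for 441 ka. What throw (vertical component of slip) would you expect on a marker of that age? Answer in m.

1120 m

dip-slip = rate × time = 4.80 mm/yr × 441 ka = 2117 m
throw = dip-slip × sin(dip) = 2117 × sin(31.8°) = 1120 m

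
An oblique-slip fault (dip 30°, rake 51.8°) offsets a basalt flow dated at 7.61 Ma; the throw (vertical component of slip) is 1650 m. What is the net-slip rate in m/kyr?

0.552 m/kyr

dip-slip = throw / sin(dip) = 1650 / sin(30°) = 3300 m
net slip = dip-slip / sin(rake) = 3300 / sin(51.8°) = 4199 m
rate = 4199 m / 7.61 Ma = 0.000552 m/yr = 0.552 m/kyr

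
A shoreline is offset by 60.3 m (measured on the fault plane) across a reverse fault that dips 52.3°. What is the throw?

47.7 m

throw = dip-slip × sin(dip) = 60.3 m × sin(52.3°) = 47.7 m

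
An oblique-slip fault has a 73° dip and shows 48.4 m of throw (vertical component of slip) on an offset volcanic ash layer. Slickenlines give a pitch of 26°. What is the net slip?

115 m

dip-slip = throw / sin(dip) = 48.4 / sin(73°) = 50.61 m
net slip = dip-slip / sin(rake) = 50.61 / sin(26°) = 115 m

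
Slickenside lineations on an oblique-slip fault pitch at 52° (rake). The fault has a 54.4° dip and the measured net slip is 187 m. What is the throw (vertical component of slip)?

dip-slip = net slip × sin(rake) = 187 m × sin(52°) = 147.4 m
throw = dip-slip × sin(dip) = 147.4 × sin(54.4°) = 120 m

120 m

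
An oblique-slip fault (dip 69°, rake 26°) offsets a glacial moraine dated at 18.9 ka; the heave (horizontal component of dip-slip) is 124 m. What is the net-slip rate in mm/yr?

dip-slip = heave / cos(dip) = 124 / cos(69°) = 346 m
net slip = dip-slip / sin(rake) = 346 / sin(26°) = 789.3 m
rate = 789.3 m / 18.9 ka = 0.0418 m/yr = 41.8 mm/yr

41.8 mm/yr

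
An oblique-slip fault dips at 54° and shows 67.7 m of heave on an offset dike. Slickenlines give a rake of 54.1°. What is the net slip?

dip-slip = heave / cos(dip) = 67.7 / cos(54°) = 115.2 m
net slip = dip-slip / sin(rake) = 115.2 / sin(54.1°) = 142 m

142 m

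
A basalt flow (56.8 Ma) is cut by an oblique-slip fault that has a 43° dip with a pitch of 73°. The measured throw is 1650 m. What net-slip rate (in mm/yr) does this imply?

0.0445 mm/yr

dip-slip = throw / sin(dip) = 1650 / sin(43°) = 2419 m
net slip = dip-slip / sin(rake) = 2419 / sin(73°) = 2530 m
rate = 2530 m / 56.8 Ma = 0.0000445 m/yr = 0.0445 mm/yr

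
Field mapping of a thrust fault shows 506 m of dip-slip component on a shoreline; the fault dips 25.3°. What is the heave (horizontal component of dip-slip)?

heave = dip-slip × cos(dip) = 506 m × cos(25.3°) = 457 m

457 m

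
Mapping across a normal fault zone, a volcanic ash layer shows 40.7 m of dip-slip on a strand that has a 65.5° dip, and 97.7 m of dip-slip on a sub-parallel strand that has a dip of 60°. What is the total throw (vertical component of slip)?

122 m

throw_A = 40.7 × sin(65.5°) = 37.04 m
throw_B = 97.7 × sin(60°) = 84.61 m
total = 37.04 + 84.61 = 122 m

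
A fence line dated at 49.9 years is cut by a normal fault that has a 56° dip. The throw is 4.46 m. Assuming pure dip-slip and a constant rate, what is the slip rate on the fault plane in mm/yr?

dip-slip = throw / sin(dip) = 4.46 m / sin(56°) = 5.380 m
rate = 5.380 m / 49.9 years = 0.108 m/yr = 108 mm/yr

108 mm/yr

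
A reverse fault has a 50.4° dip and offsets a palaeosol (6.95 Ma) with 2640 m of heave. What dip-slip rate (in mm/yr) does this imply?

0.596 mm/yr

dip-slip = heave / cos(dip) = 2640 m / cos(50.4°) = 4142 m
rate = 4142 m / 6.95 Ma = 0.000596 m/yr = 0.596 mm/yr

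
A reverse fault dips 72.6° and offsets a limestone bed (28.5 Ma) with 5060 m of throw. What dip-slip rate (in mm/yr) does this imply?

0.186 mm/yr

dip-slip = throw / sin(dip) = 5060 m / sin(72.6°) = 5303 m
rate = 5303 m / 28.5 Ma = 0.000186 m/yr = 0.186 mm/yr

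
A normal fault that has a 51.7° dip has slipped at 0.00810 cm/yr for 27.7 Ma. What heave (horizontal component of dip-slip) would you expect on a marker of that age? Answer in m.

dip-slip = rate × time = 0.00810 cm/yr × 27.7 Ma = 2244 m
heave = dip-slip × cos(dip) = 2244 × cos(51.7°) = 1390 m

1390 m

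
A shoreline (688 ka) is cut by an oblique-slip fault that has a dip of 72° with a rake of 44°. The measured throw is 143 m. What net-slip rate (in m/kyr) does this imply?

0.315 m/kyr

dip-slip = throw / sin(dip) = 143 / sin(72°) = 150.4 m
net slip = dip-slip / sin(rake) = 150.4 / sin(44°) = 216.5 m
rate = 216.5 m / 688 ka = 0.000315 m/yr = 0.315 m/kyr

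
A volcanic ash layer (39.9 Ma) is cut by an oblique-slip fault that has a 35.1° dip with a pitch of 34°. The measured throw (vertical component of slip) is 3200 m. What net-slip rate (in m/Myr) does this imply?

249 m/Myr

dip-slip = throw / sin(dip) = 3200 / sin(35.1°) = 5565 m
net slip = dip-slip / sin(rake) = 5565 / sin(34°) = 9952 m
rate = 9952 m / 39.9 Ma = 0.000249 m/yr = 249 m/Myr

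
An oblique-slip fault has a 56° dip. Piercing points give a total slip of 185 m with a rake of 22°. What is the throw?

dip-slip = net slip × sin(rake) = 185 m × sin(22°) = 69.30 m
throw = dip-slip × sin(dip) = 69.30 × sin(56°) = 57.5 m

57.5 m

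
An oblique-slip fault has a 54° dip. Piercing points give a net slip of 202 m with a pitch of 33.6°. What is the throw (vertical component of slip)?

90.4 m

dip-slip = net slip × sin(rake) = 202 m × sin(33.6°) = 111.8 m
throw = dip-slip × sin(dip) = 111.8 × sin(54°) = 90.4 m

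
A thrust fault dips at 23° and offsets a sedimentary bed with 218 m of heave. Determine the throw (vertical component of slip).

throw = heave × tan(dip) = 218 × tan(23°) = 92.5 m

92.5 m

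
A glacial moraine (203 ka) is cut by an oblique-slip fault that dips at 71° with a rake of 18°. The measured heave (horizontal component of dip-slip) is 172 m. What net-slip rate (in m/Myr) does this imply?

dip-slip = heave / cos(dip) = 172 / cos(71°) = 528.3 m
net slip = dip-slip / sin(rake) = 528.3 / sin(18°) = 1710 m
rate = 1710 m / 203 ka = 0.00842 m/yr = 8420 m/Myr

8420 m/Myr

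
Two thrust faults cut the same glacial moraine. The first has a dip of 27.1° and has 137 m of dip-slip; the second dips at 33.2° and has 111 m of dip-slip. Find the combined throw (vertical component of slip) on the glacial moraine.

123 m

throw_A = 137 × sin(27.1°) = 62.41 m
throw_B = 111 × sin(33.2°) = 60.78 m
total = 62.41 + 60.78 = 123 m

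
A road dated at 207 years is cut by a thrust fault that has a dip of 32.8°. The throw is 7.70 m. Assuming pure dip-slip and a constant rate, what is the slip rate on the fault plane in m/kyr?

68.7 m/kyr

dip-slip = throw / sin(dip) = 7.70 m / sin(32.8°) = 14.21 m
rate = 14.21 m / 207 years = 0.0687 m/yr = 68.7 m/kyr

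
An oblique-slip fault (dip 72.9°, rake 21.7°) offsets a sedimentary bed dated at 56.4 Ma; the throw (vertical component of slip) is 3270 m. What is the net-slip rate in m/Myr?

164 m/Myr

dip-slip = throw / sin(dip) = 3270 / sin(72.9°) = 3421 m
net slip = dip-slip / sin(rake) = 3421 / sin(21.7°) = 9253 m
rate = 9253 m / 56.4 Ma = 0.000164 m/yr = 164 m/Myr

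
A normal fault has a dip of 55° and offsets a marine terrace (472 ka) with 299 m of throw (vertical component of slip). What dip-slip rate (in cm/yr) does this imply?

dip-slip = throw / sin(dip) = 299 m / sin(55°) = 365 m
rate = 365 m / 472 ka = 0.000773 m/yr = 0.0773 cm/yr

0.0773 cm/yr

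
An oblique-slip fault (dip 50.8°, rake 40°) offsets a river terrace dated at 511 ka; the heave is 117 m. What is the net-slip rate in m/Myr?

dip-slip = heave / cos(dip) = 117 / cos(50.8°) = 185.1 m
net slip = dip-slip / sin(rake) = 185.1 / sin(40°) = 288 m
rate = 288 m / 511 ka = 0.000564 m/yr = 564 m/Myr

564 m/Myr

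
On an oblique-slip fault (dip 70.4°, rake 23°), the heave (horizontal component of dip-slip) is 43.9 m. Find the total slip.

335 m

dip-slip = heave / cos(dip) = 43.9 / cos(70.4°) = 130.9 m
net slip = dip-slip / sin(rake) = 130.9 / sin(23°) = 335 m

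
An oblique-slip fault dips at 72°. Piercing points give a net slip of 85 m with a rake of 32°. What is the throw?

42.8 m

dip-slip = net slip × sin(rake) = 85 m × sin(32°) = 45.04 m
throw = dip-slip × sin(dip) = 45.04 × sin(72°) = 42.8 m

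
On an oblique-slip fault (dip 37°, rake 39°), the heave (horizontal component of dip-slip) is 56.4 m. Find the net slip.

dip-slip = heave / cos(dip) = 56.4 / cos(37°) = 70.62 m
net slip = dip-slip / sin(rake) = 70.62 / sin(39°) = 112 m

112 m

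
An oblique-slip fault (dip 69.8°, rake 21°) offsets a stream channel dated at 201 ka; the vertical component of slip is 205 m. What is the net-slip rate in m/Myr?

3030 m/Myr

dip-slip = throw / sin(dip) = 205 / sin(69.8°) = 218.4 m
net slip = dip-slip / sin(rake) = 218.4 / sin(21°) = 609.5 m
rate = 609.5 m / 201 ka = 0.00303 m/yr = 3030 m/Myr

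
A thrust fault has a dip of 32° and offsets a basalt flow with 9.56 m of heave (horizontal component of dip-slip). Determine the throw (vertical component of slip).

5.97 m

throw = heave × tan(dip) = 9.56 × tan(32°) = 5.97 m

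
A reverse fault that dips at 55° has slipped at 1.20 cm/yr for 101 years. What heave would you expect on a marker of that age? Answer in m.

dip-slip = rate × time = 1.20 cm/yr × 101 years = 1.212 m
heave = dip-slip × cos(dip) = 1.212 × cos(55°) = 0.695 m

0.695 m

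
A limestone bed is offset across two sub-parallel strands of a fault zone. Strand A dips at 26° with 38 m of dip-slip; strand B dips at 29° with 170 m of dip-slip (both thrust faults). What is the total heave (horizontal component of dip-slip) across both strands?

183 m

heave_A = 38 × cos(26°) = 34.15 m
heave_B = 170 × cos(29°) = 148.7 m
total = 34.15 + 148.7 = 183 m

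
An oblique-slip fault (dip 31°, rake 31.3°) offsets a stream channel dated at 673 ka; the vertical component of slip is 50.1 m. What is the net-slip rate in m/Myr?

278 m/Myr

dip-slip = throw / sin(dip) = 50.1 / sin(31°) = 97.27 m
net slip = dip-slip / sin(rake) = 97.27 / sin(31.3°) = 187.2 m
rate = 187.2 m / 673 ka = 0.000278 m/yr = 278 m/Myr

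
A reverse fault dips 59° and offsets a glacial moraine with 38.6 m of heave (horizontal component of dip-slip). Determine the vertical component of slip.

64.2 m

throw = heave × tan(dip) = 38.6 × tan(59°) = 64.2 m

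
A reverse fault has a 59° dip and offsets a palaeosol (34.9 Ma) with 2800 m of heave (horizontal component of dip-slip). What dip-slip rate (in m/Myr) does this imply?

156 m/Myr

dip-slip = heave / cos(dip) = 2800 m / cos(59°) = 5436 m
rate = 5436 m / 34.9 Ma = 0.000156 m/yr = 156 m/Myr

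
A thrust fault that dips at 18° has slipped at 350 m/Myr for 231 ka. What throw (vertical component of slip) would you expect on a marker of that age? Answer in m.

dip-slip = rate × time = 350 m/Myr × 231 ka = 80.85 m
throw = dip-slip × sin(dip) = 80.85 × sin(18°) = 25 m

25 m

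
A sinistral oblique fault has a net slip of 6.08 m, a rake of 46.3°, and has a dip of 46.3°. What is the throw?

dip-slip = net slip × sin(rake) = 6.08 m × sin(46.3°) = 4.396 m
throw = dip-slip × sin(dip) = 4.396 × sin(46.3°) = 3.18 m

3.18 m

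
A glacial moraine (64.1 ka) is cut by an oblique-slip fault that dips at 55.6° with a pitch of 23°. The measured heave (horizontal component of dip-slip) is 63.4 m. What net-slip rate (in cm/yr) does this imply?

0.448 cm/yr

dip-slip = heave / cos(dip) = 63.4 / cos(55.6°) = 112.2 m
net slip = dip-slip / sin(rake) = 112.2 / sin(23°) = 287.2 m
rate = 287.2 m / 64.1 ka = 0.00448 m/yr = 0.448 cm/yr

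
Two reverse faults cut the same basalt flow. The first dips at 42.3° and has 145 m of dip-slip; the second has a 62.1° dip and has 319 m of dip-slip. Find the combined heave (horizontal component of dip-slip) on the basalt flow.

heave_A = 145 × cos(42.3°) = 107.2 m
heave_B = 319 × cos(62.1°) = 149.3 m
total = 107.2 + 149.3 = 257 m

257 m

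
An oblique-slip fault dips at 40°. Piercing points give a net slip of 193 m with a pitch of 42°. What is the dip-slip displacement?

dip-slip = net slip × sin(rake) = 193 m × sin(42°) = 129 m

129 m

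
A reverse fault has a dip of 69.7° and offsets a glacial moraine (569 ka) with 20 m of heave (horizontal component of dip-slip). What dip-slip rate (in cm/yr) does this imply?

dip-slip = heave / cos(dip) = 20 m / cos(69.7°) = 57.65 m
rate = 57.65 m / 569 ka = 0.000101 m/yr = 0.0101 cm/yr

0.0101 cm/yr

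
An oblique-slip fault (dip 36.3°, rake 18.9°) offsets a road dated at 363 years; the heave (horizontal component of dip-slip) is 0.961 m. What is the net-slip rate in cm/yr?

dip-slip = heave / cos(dip) = 0.961 / cos(36.3°) = 1.192 m
net slip = dip-slip / sin(rake) = 1.192 / sin(18.9°) = 3.681 m
rate = 3.681 m / 363 years = 0.0101 m/yr = 1.01 cm/yr

1.01 cm/yr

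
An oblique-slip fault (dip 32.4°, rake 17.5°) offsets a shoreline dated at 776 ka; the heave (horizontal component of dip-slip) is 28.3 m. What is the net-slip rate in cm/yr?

0.0144 cm/yr

dip-slip = heave / cos(dip) = 28.3 / cos(32.4°) = 33.52 m
net slip = dip-slip / sin(rake) = 33.52 / sin(17.5°) = 111.5 m
rate = 111.5 m / 776 ka = 0.000144 m/yr = 0.0144 cm/yr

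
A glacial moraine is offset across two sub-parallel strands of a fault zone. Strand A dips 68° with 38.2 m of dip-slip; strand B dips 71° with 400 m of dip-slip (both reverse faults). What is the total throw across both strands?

414 m

throw_A = 38.2 × sin(68°) = 35.42 m
throw_B = 400 × sin(71°) = 378.2 m
total = 35.42 + 378.2 = 414 m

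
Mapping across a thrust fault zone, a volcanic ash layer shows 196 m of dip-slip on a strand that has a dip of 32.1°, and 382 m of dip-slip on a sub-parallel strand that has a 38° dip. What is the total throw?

339 m

throw_A = 196 × sin(32.1°) = 104.2 m
throw_B = 382 × sin(38°) = 235.2 m
total = 104.2 + 235.2 = 339 m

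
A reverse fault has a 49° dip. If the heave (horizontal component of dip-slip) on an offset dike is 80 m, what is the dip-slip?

122 m

dip-slip = heave / cos(dip) = 80 / cos(49°) = 122 m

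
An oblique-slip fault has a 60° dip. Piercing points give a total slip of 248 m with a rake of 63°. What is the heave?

110 m

dip-slip = net slip × sin(rake) = 248 m × sin(63°) = 221 m
heave = dip-slip × cos(dip) = 221 × cos(60°) = 110 m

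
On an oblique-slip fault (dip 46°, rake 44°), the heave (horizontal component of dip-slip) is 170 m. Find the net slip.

352 m

dip-slip = heave / cos(dip) = 170 / cos(46°) = 244.7 m
net slip = dip-slip / sin(rake) = 244.7 / sin(44°) = 352 m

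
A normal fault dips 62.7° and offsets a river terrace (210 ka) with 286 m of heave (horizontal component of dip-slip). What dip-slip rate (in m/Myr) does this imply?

dip-slip = heave / cos(dip) = 286 m / cos(62.7°) = 623.6 m
rate = 623.6 m / 210 ka = 0.00297 m/yr = 2970 m/Myr

2970 m/Myr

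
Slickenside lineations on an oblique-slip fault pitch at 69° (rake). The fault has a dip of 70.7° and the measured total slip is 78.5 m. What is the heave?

24.2 m

dip-slip = net slip × sin(rake) = 78.5 m × sin(69°) = 73.29 m
heave = dip-slip × cos(dip) = 73.29 × cos(70.7°) = 24.2 m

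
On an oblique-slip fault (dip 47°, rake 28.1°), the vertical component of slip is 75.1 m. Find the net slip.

dip-slip = throw / sin(dip) = 75.1 / sin(47°) = 102.7 m
net slip = dip-slip / sin(rake) = 102.7 / sin(28.1°) = 218 m

218 m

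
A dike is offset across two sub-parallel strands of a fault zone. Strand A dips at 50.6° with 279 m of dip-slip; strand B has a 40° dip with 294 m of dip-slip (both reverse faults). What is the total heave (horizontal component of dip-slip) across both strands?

402 m

heave_A = 279 × cos(50.6°) = 177.1 m
heave_B = 294 × cos(40°) = 225.2 m
total = 177.1 + 225.2 = 402 m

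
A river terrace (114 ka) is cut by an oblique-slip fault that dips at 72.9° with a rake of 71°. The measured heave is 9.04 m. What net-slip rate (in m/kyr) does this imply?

dip-slip = heave / cos(dip) = 9.04 / cos(72.9°) = 30.74 m
net slip = dip-slip / sin(rake) = 30.74 / sin(71°) = 32.52 m
rate = 32.52 m / 114 ka = 0.000285 m/yr = 0.285 m/kyr

0.285 m/kyr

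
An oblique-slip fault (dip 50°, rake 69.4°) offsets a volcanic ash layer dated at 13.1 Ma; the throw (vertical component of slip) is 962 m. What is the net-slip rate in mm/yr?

dip-slip = throw / sin(dip) = 962 / sin(50°) = 1256 m
net slip = dip-slip / sin(rake) = 1256 / sin(69.4°) = 1342 m
rate = 1342 m / 13.1 Ma = 0.000102 m/yr = 0.102 mm/yr

0.102 mm/yr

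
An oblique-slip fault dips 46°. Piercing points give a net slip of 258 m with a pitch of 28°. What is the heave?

84.1 m

dip-slip = net slip × sin(rake) = 258 m × sin(28°) = 121.1 m
heave = dip-slip × cos(dip) = 121.1 × cos(46°) = 84.1 m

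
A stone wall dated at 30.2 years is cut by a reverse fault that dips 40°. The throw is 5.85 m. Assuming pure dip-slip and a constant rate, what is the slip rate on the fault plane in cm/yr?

30.1 cm/yr

dip-slip = throw / sin(dip) = 5.85 m / sin(40°) = 9.101 m
rate = 9.101 m / 30.2 years = 0.301 m/yr = 30.1 cm/yr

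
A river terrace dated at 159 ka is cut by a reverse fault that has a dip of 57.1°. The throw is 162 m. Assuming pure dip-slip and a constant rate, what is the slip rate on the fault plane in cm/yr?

dip-slip = throw / sin(dip) = 162 m / sin(57.1°) = 192.9 m
rate = 192.9 m / 159 ka = 0.00121 m/yr = 0.121 cm/yr

0.121 cm/yr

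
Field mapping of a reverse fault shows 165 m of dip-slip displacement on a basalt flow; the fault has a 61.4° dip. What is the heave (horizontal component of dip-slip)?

heave = dip-slip × cos(dip) = 165 m × cos(61.4°) = 79 m

79 m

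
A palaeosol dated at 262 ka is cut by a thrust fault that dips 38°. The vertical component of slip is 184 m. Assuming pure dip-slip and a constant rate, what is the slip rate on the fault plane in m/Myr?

dip-slip = throw / sin(dip) = 184 m / sin(38°) = 298.9 m
rate = 298.9 m / 262 ka = 0.00114 m/yr = 1140 m/Myr

1140 m/Myr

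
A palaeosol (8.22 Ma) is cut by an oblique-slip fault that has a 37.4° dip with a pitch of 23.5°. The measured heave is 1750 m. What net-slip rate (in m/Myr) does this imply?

dip-slip = heave / cos(dip) = 1750 / cos(37.4°) = 2203 m
net slip = dip-slip / sin(rake) = 2203 / sin(23.5°) = 5524 m
rate = 5524 m / 8.22 Ma = 0.000672 m/yr = 672 m/Myr

672 m/Myr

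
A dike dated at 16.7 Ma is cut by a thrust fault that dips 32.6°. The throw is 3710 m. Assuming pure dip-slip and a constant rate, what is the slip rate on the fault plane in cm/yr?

dip-slip = throw / sin(dip) = 3710 m / sin(32.6°) = 6886 m
rate = 6886 m / 16.7 Ma = 0.000412 m/yr = 0.0412 cm/yr

0.0412 cm/yr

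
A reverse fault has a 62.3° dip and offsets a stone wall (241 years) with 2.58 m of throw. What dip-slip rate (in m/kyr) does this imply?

dip-slip = throw / sin(dip) = 2.58 m / sin(62.3°) = 2.914 m
rate = 2.914 m / 241 years = 0.0121 m/yr = 12.1 m/kyr

12.1 m/kyr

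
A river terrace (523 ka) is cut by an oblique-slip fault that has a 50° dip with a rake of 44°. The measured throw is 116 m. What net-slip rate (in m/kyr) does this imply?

dip-slip = throw / sin(dip) = 116 / sin(50°) = 151.4 m
net slip = dip-slip / sin(rake) = 151.4 / sin(44°) = 218 m
rate = 218 m / 523 ka = 0.000417 m/yr = 0.417 m/kyr

0.417 m/kyr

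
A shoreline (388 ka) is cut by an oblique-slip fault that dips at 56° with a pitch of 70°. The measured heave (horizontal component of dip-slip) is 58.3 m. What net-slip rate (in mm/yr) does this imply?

dip-slip = heave / cos(dip) = 58.3 / cos(56°) = 104.3 m
net slip = dip-slip / sin(rake) = 104.3 / sin(70°) = 110.9 m
rate = 110.9 m / 388 ka = 0.000286 m/yr = 0.286 mm/yr

0.286 mm/yr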